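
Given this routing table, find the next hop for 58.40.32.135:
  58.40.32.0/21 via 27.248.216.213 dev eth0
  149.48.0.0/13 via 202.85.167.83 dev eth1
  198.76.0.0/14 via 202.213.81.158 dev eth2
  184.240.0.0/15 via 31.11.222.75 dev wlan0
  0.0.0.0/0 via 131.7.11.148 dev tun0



Longest prefix match for 58.40.32.135:
  /21 58.40.32.0: MATCH
  /13 149.48.0.0: no
  /14 198.76.0.0: no
  /15 184.240.0.0: no
  /0 0.0.0.0: MATCH
Selected: next-hop 27.248.216.213 via eth0 (matched /21)


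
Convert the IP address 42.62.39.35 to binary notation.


42 = 00101010
62 = 00111110
39 = 00100111
35 = 00100011
Binary: 00101010.00111110.00100111.00100011


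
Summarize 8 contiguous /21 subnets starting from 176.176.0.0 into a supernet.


Original prefix: /21
Number of subnets: 8 = 2^3
New prefix = 21 - 3 = 18
Supernet: 176.176.0.0/18


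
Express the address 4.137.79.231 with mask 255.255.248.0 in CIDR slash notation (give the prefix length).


Binary: 11111111.11111111.11111000.00000000
Count leading 1s
Prefix: /21


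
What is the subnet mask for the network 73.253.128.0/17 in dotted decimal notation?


/17 means 17 network bits, 15 host bits
Binary: 11111111111111111000000000000000
Mask: 255.255.128.0


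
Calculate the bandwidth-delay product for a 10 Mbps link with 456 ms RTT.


BDP = bandwidth * RTT
= 10 Mbps * 456 ms
= 10 * 1e6 * 456 / 1000 bits
= 4560000 bits
= 570000 bytes
= 556.6406 KB
BDP = 4560000 bits (570000 bytes)


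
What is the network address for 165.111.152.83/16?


IP:   10100101.01101111.10011000.01010011
Mask: 11111111.11111111.00000000.00000000
AND operation:
Net:  10100101.01101111.00000000.00000000
Network: 165.111.0.0/16


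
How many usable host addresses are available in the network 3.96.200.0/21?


Host bits = 32 - 21 = 11
Total addresses = 2^11 = 2048
Usable = total - 2 (network and broadcast)
Usable hosts: 2046


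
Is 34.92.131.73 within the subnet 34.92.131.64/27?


Subnet network: 34.92.131.64
Test IP AND mask: 34.92.131.64
Yes, 34.92.131.73 is in 34.92.131.64/27


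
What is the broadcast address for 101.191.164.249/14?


Network: 101.188.0.0/14
Host bits = 18
Set all host bits to 1:
Broadcast: 101.191.255.255


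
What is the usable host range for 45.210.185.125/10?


Network: 45.192.0.0
Broadcast: 45.255.255.255
First usable = network + 1
Last usable = broadcast - 1
Range: 45.192.0.1 to 45.255.255.254


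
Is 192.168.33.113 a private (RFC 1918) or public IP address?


RFC 1918 private ranges:
  10.0.0.0/8 (10.0.0.0 - 10.255.255.255)
  172.16.0.0/12 (172.16.0.0 - 172.31.255.255)
  192.168.0.0/16 (192.168.0.0 - 192.168.255.255)
Private (in 192.168.0.0/16)


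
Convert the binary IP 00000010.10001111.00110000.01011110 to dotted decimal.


00000010 = 2
10001111 = 143
00110000 = 48
01011110 = 94
IP: 2.143.48.94


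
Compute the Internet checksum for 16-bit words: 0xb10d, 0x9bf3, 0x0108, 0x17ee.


Sum all words (with carry folding):
+ 0xb10d = 0xb10d
+ 0x9bf3 = 0x4d01
+ 0x0108 = 0x4e09
+ 0x17ee = 0x65f7
One's complement: ~0x65f7
Checksum = 0x9a08


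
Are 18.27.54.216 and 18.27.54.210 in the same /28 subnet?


Mask: 255.255.255.240
18.27.54.216 AND mask = 18.27.54.208
18.27.54.210 AND mask = 18.27.54.208
Yes, same subnet (18.27.54.208)


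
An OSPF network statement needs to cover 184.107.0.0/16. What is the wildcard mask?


Subnet mask: 255.255.0.0
Wildcard = 255.255.255.255 - subnet mask
255 - 255 = 0
255 - 255 = 0
255 - 0 = 255
255 - 0 = 255
Wildcard: 0.0.255.255


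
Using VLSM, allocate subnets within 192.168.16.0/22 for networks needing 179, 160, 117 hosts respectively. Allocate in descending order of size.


179 hosts -> /24 (254 usable): 192.168.16.0/24
160 hosts -> /24 (254 usable): 192.168.17.0/24
117 hosts -> /25 (126 usable): 192.168.18.0/25
Allocation: 192.168.16.0/24 (179 hosts, 254 usable); 192.168.17.0/24 (160 hosts, 254 usable); 192.168.18.0/25 (117 hosts, 126 usable)


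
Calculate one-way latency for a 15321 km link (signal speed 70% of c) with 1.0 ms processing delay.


Speed = 0.7 * 3e5 km/s = 210000 km/s
Propagation delay = 15321 / 210000 = 0.073 s = 72.9571 ms
Processing delay = 1.0 ms
Total one-way latency = 73.9571 ms


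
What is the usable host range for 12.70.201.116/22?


Network: 12.70.200.0
Broadcast: 12.70.203.255
First usable = network + 1
Last usable = broadcast - 1
Range: 12.70.200.1 to 12.70.203.254


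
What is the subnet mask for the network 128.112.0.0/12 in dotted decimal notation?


/12 means 12 network bits, 20 host bits
Binary: 11111111111100000000000000000000
Mask: 255.240.0.0


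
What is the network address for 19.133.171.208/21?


IP:   00010011.10000101.10101011.11010000
Mask: 11111111.11111111.11111000.00000000
AND operation:
Net:  00010011.10000101.10101000.00000000
Network: 19.133.168.0/21


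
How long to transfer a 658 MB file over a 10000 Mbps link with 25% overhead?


Effective throughput = 10000 * (1 - 25/100) = 7500 Mbps
File size in Mb = 658 * 8 = 5264 Mb
Time = 5264 / 7500
Time = 0.7019 seconds


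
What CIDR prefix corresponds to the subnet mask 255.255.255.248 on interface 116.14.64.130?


Binary: 11111111.11111111.11111111.11111000
Count leading 1s
Prefix: /29


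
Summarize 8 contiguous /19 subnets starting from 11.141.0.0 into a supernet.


Original prefix: /19
Number of subnets: 8 = 2^3
New prefix = 19 - 3 = 16
Supernet: 11.141.0.0/16


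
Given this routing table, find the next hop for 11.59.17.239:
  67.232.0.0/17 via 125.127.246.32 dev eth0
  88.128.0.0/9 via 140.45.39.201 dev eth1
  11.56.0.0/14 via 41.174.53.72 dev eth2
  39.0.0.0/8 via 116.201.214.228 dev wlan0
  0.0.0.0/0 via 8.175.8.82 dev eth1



Longest prefix match for 11.59.17.239:
  /17 67.232.0.0: no
  /9 88.128.0.0: no
  /14 11.56.0.0: MATCH
  /8 39.0.0.0: no
  /0 0.0.0.0: MATCH
Selected: next-hop 41.174.53.72 via eth2 (matched /14)


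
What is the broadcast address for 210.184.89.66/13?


Network: 210.184.0.0/13
Host bits = 19
Set all host bits to 1:
Broadcast: 210.191.255.255


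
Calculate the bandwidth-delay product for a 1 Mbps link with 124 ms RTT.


BDP = bandwidth * RTT
= 1 Mbps * 124 ms
= 1 * 1e6 * 124 / 1000 bits
= 124000 bits
= 15500 bytes
= 15.1367 KB
BDP = 124000 bits (15500 bytes)


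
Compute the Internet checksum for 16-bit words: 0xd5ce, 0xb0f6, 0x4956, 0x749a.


Sum all words (with carry folding):
+ 0xd5ce = 0xd5ce
+ 0xb0f6 = 0x86c5
+ 0x4956 = 0xd01b
+ 0x749a = 0x44b6
One's complement: ~0x44b6
Checksum = 0xbb49


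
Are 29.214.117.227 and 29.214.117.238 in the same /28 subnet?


Mask: 255.255.255.240
29.214.117.227 AND mask = 29.214.117.224
29.214.117.238 AND mask = 29.214.117.224
Yes, same subnet (29.214.117.224)


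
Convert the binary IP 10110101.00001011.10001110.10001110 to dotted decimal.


10110101 = 181
00001011 = 11
10001110 = 142
10001110 = 142
IP: 181.11.142.142


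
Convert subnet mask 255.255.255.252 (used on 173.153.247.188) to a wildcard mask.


Subnet mask: 255.255.255.252
Wildcard = 255.255.255.255 - subnet mask
255 - 255 = 0
255 - 255 = 0
255 - 255 = 0
255 - 252 = 3
Wildcard: 0.0.0.3


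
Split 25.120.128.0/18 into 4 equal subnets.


New prefix = 18 + 2 = 20
Each subnet has 4096 addresses
  25.120.128.0/20
  25.120.144.0/20
  25.120.160.0/20
  25.120.176.0/20
Subnets: 25.120.128.0/20, 25.120.144.0/20, 25.120.160.0/20, 25.120.176.0/20


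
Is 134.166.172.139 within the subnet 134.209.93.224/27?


Subnet network: 134.209.93.224
Test IP AND mask: 134.166.172.128
No, 134.166.172.139 is not in 134.209.93.224/27


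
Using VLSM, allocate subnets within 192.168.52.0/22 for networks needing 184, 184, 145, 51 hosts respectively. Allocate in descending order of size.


184 hosts -> /24 (254 usable): 192.168.52.0/24
184 hosts -> /24 (254 usable): 192.168.53.0/24
145 hosts -> /24 (254 usable): 192.168.54.0/24
51 hosts -> /26 (62 usable): 192.168.55.0/26
Allocation: 192.168.52.0/24 (184 hosts, 254 usable); 192.168.53.0/24 (184 hosts, 254 usable); 192.168.54.0/24 (145 hosts, 254 usable); 192.168.55.0/26 (51 hosts, 62 usable)


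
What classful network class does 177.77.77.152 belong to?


First octet: 177
Binary: 10110001
10xxxxxx -> Class B (128-191)
Class B, default mask 255.255.0.0 (/16)


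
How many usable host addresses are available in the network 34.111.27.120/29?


Host bits = 32 - 29 = 3
Total addresses = 2^3 = 8
Usable = total - 2 (network and broadcast)
Usable hosts: 6


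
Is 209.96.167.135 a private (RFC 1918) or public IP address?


RFC 1918 private ranges:
  10.0.0.0/8 (10.0.0.0 - 10.255.255.255)
  172.16.0.0/12 (172.16.0.0 - 172.31.255.255)
  192.168.0.0/16 (192.168.0.0 - 192.168.255.255)
Public (not in any RFC 1918 range)


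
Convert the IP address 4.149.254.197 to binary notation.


4 = 00000100
149 = 10010101
254 = 11111110
197 = 11000101
Binary: 00000100.10010101.11111110.11000101


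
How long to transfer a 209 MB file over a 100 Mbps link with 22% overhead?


Effective throughput = 100 * (1 - 22/100) = 78 Mbps
File size in Mb = 209 * 8 = 1672 Mb
Time = 1672 / 78
Time = 21.4359 seconds


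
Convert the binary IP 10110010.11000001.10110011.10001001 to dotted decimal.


10110010 = 178
11000001 = 193
10110011 = 179
10001001 = 137
IP: 178.193.179.137


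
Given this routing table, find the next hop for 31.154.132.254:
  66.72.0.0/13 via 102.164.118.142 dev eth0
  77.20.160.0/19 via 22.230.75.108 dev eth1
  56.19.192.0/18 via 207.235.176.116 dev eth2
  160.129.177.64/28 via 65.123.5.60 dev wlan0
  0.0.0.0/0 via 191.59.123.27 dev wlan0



Longest prefix match for 31.154.132.254:
  /13 66.72.0.0: no
  /19 77.20.160.0: no
  /18 56.19.192.0: no
  /28 160.129.177.64: no
  /0 0.0.0.0: MATCH
Selected: next-hop 191.59.123.27 via wlan0 (matched /0)


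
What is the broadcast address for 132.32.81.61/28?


Network: 132.32.81.48/28
Host bits = 4
Set all host bits to 1:
Broadcast: 132.32.81.63


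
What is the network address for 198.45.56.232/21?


IP:   11000110.00101101.00111000.11101000
Mask: 11111111.11111111.11111000.00000000
AND operation:
Net:  11000110.00101101.00111000.00000000
Network: 198.45.56.0/21


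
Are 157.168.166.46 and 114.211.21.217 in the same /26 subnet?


Mask: 255.255.255.192
157.168.166.46 AND mask = 157.168.166.0
114.211.21.217 AND mask = 114.211.21.192
No, different subnets (157.168.166.0 vs 114.211.21.192)


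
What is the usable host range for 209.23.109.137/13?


Network: 209.16.0.0
Broadcast: 209.23.255.255
First usable = network + 1
Last usable = broadcast - 1
Range: 209.16.0.1 to 209.23.255.254


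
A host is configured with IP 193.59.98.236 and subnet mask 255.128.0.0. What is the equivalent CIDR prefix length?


Binary: 11111111.10000000.00000000.00000000
Count leading 1s
Prefix: /9


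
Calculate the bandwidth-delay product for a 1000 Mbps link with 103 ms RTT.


BDP = bandwidth * RTT
= 1000 Mbps * 103 ms
= 1000 * 1e6 * 103 / 1000 bits
= 103000000 bits
= 12875000 bytes
= 12573.2422 KB
BDP = 103000000 bits (12875000 bytes)


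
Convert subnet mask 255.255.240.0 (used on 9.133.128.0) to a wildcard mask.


Subnet mask: 255.255.240.0
Wildcard = 255.255.255.255 - subnet mask
255 - 255 = 0
255 - 255 = 0
255 - 240 = 15
255 - 0 = 255
Wildcard: 0.0.15.255


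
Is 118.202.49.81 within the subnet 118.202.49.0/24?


Subnet network: 118.202.49.0
Test IP AND mask: 118.202.49.0
Yes, 118.202.49.81 is in 118.202.49.0/24


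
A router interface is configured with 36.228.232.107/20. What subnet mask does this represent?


/20 means 20 network bits, 12 host bits
Binary: 11111111111111111111000000000000
Mask: 255.255.240.0


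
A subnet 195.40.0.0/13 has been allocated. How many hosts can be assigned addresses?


Host bits = 32 - 13 = 19
Total addresses = 2^19 = 524288
Usable = total - 2 (network and broadcast)
Usable hosts: 524286


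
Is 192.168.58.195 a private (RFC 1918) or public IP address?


RFC 1918 private ranges:
  10.0.0.0/8 (10.0.0.0 - 10.255.255.255)
  172.16.0.0/12 (172.16.0.0 - 172.31.255.255)
  192.168.0.0/16 (192.168.0.0 - 192.168.255.255)
Private (in 192.168.0.0/16)


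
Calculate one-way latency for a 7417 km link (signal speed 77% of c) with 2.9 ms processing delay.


Speed = 0.77 * 3e5 km/s = 231000 km/s
Propagation delay = 7417 / 231000 = 0.0321 s = 32.1082 ms
Processing delay = 2.9 ms
Total one-way latency = 35.0082 ms


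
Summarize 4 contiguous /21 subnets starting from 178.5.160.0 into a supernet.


Original prefix: /21
Number of subnets: 4 = 2^2
New prefix = 21 - 2 = 19
Supernet: 178.5.160.0/19


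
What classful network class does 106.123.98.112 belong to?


First octet: 106
Binary: 01101010
0xxxxxxx -> Class A (1-126)
Class A, default mask 255.0.0.0 (/8)


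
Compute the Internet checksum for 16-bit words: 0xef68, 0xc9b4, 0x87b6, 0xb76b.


Sum all words (with carry folding):
+ 0xef68 = 0xef68
+ 0xc9b4 = 0xb91d
+ 0x87b6 = 0x40d4
+ 0xb76b = 0xf83f
One's complement: ~0xf83f
Checksum = 0x07c0


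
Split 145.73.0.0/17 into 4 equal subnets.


New prefix = 17 + 2 = 19
Each subnet has 8192 addresses
  145.73.0.0/19
  145.73.32.0/19
  145.73.64.0/19
  145.73.96.0/19
Subnets: 145.73.0.0/19, 145.73.32.0/19, 145.73.64.0/19, 145.73.96.0/19


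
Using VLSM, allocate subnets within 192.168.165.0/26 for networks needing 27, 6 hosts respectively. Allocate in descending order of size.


27 hosts -> /27 (30 usable): 192.168.165.0/27
6 hosts -> /29 (6 usable): 192.168.165.32/29
Allocation: 192.168.165.0/27 (27 hosts, 30 usable); 192.168.165.32/29 (6 hosts, 6 usable)


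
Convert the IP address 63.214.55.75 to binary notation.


63 = 00111111
214 = 11010110
55 = 00110111
75 = 01001011
Binary: 00111111.11010110.00110111.01001011


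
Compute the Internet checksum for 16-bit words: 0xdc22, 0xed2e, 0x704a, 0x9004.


Sum all words (with carry folding):
+ 0xdc22 = 0xdc22
+ 0xed2e = 0xc951
+ 0x704a = 0x399c
+ 0x9004 = 0xc9a0
One's complement: ~0xc9a0
Checksum = 0x365f


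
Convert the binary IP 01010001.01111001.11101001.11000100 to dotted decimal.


01010001 = 81
01111001 = 121
11101001 = 233
11000100 = 196
IP: 81.121.233.196


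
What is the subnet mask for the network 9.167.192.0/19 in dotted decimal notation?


/19 means 19 network bits, 13 host bits
Binary: 11111111111111111110000000000000
Mask: 255.255.224.0


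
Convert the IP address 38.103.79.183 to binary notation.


38 = 00100110
103 = 01100111
79 = 01001111
183 = 10110111
Binary: 00100110.01100111.01001111.10110111


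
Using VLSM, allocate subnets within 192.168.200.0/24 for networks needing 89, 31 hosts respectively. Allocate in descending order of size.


89 hosts -> /25 (126 usable): 192.168.200.0/25
31 hosts -> /26 (62 usable): 192.168.200.128/26
Allocation: 192.168.200.0/25 (89 hosts, 126 usable); 192.168.200.128/26 (31 hosts, 62 usable)


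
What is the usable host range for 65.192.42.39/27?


Network: 65.192.42.32
Broadcast: 65.192.42.63
First usable = network + 1
Last usable = broadcast - 1
Range: 65.192.42.33 to 65.192.42.62


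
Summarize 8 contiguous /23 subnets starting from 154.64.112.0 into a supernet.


Original prefix: /23
Number of subnets: 8 = 2^3
New prefix = 23 - 3 = 20
Supernet: 154.64.112.0/20


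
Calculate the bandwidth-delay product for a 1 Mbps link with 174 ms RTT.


BDP = bandwidth * RTT
= 1 Mbps * 174 ms
= 1 * 1e6 * 174 / 1000 bits
= 174000 bits
= 21750 bytes
= 21.2402 KB
BDP = 174000 bits (21750 bytes)


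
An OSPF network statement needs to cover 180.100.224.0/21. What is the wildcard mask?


Subnet mask: 255.255.248.0
Wildcard = 255.255.255.255 - subnet mask
255 - 255 = 0
255 - 255 = 0
255 - 248 = 7
255 - 0 = 255
Wildcard: 0.0.7.255


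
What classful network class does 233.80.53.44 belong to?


First octet: 233
Binary: 11101001
1110xxxx -> Class D (224-239)
Class D (multicast), default mask N/A


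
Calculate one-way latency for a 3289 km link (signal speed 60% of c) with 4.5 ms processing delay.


Speed = 0.6 * 3e5 km/s = 180000 km/s
Propagation delay = 3289 / 180000 = 0.0183 s = 18.2722 ms
Processing delay = 4.5 ms
Total one-way latency = 22.7722 ms


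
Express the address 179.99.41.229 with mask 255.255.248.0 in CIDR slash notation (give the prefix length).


Binary: 11111111.11111111.11111000.00000000
Count leading 1s
Prefix: /21


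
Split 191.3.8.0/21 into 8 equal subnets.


New prefix = 21 + 3 = 24
Each subnet has 256 addresses
  191.3.8.0/24
  191.3.9.0/24
  191.3.10.0/24
  191.3.11.0/24
  191.3.12.0/24
  191.3.13.0/24
  191.3.14.0/24
  191.3.15.0/24
Subnets: 191.3.8.0/24, 191.3.9.0/24, 191.3.10.0/24, 191.3.11.0/24, 191.3.12.0/24, 191.3.13.0/24, 191.3.14.0/24, 191.3.15.0/24


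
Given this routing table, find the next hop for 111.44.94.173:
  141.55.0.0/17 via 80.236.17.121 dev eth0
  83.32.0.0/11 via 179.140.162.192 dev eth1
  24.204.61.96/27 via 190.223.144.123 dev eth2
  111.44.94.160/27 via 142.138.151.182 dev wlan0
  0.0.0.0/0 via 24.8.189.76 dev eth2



Longest prefix match for 111.44.94.173:
  /17 141.55.0.0: no
  /11 83.32.0.0: no
  /27 24.204.61.96: no
  /27 111.44.94.160: MATCH
  /0 0.0.0.0: MATCH
Selected: next-hop 142.138.151.182 via wlan0 (matched /27)


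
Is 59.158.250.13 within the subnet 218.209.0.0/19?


Subnet network: 218.209.0.0
Test IP AND mask: 59.158.224.0
No, 59.158.250.13 is not in 218.209.0.0/19


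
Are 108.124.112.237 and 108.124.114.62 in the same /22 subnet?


Mask: 255.255.252.0
108.124.112.237 AND mask = 108.124.112.0
108.124.114.62 AND mask = 108.124.112.0
Yes, same subnet (108.124.112.0)


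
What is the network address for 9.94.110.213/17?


IP:   00001001.01011110.01101110.11010101
Mask: 11111111.11111111.10000000.00000000
AND operation:
Net:  00001001.01011110.00000000.00000000
Network: 9.94.0.0/17


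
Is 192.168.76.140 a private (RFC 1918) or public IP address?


RFC 1918 private ranges:
  10.0.0.0/8 (10.0.0.0 - 10.255.255.255)
  172.16.0.0/12 (172.16.0.0 - 172.31.255.255)
  192.168.0.0/16 (192.168.0.0 - 192.168.255.255)
Private (in 192.168.0.0/16)


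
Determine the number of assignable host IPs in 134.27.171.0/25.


Host bits = 32 - 25 = 7
Total addresses = 2^7 = 128
Usable = total - 2 (network and broadcast)
Usable hosts: 126


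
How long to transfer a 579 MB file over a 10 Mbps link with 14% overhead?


Effective throughput = 10 * (1 - 14/100) = 8.6 Mbps
File size in Mb = 579 * 8 = 4632 Mb
Time = 4632 / 8.6
Time = 538.6047 seconds


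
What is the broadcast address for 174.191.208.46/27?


Network: 174.191.208.32/27
Host bits = 5
Set all host bits to 1:
Broadcast: 174.191.208.63


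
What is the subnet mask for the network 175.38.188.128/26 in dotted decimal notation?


/26 means 26 network bits, 6 host bits
Binary: 11111111111111111111111111000000
Mask: 255.255.255.192


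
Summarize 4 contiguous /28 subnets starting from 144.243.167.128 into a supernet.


Original prefix: /28
Number of subnets: 4 = 2^2
New prefix = 28 - 2 = 26
Supernet: 144.243.167.128/26


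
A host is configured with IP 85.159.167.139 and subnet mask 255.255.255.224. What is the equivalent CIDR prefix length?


Binary: 11111111.11111111.11111111.11100000
Count leading 1s
Prefix: /27


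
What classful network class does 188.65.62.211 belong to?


First octet: 188
Binary: 10111100
10xxxxxx -> Class B (128-191)
Class B, default mask 255.255.0.0 (/16)


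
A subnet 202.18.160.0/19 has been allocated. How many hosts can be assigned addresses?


Host bits = 32 - 19 = 13
Total addresses = 2^13 = 8192
Usable = total - 2 (network and broadcast)
Usable hosts: 8190


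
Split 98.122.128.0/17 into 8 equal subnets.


New prefix = 17 + 3 = 20
Each subnet has 4096 addresses
  98.122.128.0/20
  98.122.144.0/20
  98.122.160.0/20
  98.122.176.0/20
  98.122.192.0/20
  98.122.208.0/20
  98.122.224.0/20
  98.122.240.0/20
Subnets: 98.122.128.0/20, 98.122.144.0/20, 98.122.160.0/20, 98.122.176.0/20, 98.122.192.0/20, 98.122.208.0/20, 98.122.224.0/20, 98.122.240.0/20


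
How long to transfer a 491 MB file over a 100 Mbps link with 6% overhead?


Effective throughput = 100 * (1 - 6/100) = 94 Mbps
File size in Mb = 491 * 8 = 3928 Mb
Time = 3928 / 94
Time = 41.7872 seconds


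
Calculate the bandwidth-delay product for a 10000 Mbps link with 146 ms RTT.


BDP = bandwidth * RTT
= 10000 Mbps * 146 ms
= 10000 * 1e6 * 146 / 1000 bits
= 1460000000 bits
= 182500000 bytes
= 178222.6562 KB
BDP = 1460000000 bits (182500000 bytes)


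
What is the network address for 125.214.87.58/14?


IP:   01111101.11010110.01010111.00111010
Mask: 11111111.11111100.00000000.00000000
AND operation:
Net:  01111101.11010100.00000000.00000000
Network: 125.212.0.0/14


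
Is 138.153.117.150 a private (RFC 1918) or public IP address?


RFC 1918 private ranges:
  10.0.0.0/8 (10.0.0.0 - 10.255.255.255)
  172.16.0.0/12 (172.16.0.0 - 172.31.255.255)
  192.168.0.0/16 (192.168.0.0 - 192.168.255.255)
Public (not in any RFC 1918 range)


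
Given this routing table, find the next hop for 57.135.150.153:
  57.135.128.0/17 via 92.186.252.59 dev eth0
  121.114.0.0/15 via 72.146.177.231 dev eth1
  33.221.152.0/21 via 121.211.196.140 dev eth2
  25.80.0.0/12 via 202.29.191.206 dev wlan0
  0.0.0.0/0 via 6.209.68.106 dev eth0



Longest prefix match for 57.135.150.153:
  /17 57.135.128.0: MATCH
  /15 121.114.0.0: no
  /21 33.221.152.0: no
  /12 25.80.0.0: no
  /0 0.0.0.0: MATCH
Selected: next-hop 92.186.252.59 via eth0 (matched /17)


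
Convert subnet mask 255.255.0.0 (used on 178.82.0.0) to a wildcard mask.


Subnet mask: 255.255.0.0
Wildcard = 255.255.255.255 - subnet mask
255 - 255 = 0
255 - 255 = 0
255 - 0 = 255
255 - 0 = 255
Wildcard: 0.0.255.255


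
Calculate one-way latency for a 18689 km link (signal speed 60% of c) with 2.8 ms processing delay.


Speed = 0.6 * 3e5 km/s = 180000 km/s
Propagation delay = 18689 / 180000 = 0.1038 s = 103.8278 ms
Processing delay = 2.8 ms
Total one-way latency = 106.6278 ms


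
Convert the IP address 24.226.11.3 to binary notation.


24 = 00011000
226 = 11100010
11 = 00001011
3 = 00000011
Binary: 00011000.11100010.00001011.00000011


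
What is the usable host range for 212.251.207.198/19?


Network: 212.251.192.0
Broadcast: 212.251.223.255
First usable = network + 1
Last usable = broadcast - 1
Range: 212.251.192.1 to 212.251.223.254


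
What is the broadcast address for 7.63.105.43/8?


Network: 7.0.0.0/8
Host bits = 24
Set all host bits to 1:
Broadcast: 7.255.255.255


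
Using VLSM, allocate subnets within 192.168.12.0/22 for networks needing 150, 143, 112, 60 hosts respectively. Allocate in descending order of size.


150 hosts -> /24 (254 usable): 192.168.12.0/24
143 hosts -> /24 (254 usable): 192.168.13.0/24
112 hosts -> /25 (126 usable): 192.168.14.0/25
60 hosts -> /26 (62 usable): 192.168.14.128/26
Allocation: 192.168.12.0/24 (150 hosts, 254 usable); 192.168.13.0/24 (143 hosts, 254 usable); 192.168.14.0/25 (112 hosts, 126 usable); 192.168.14.128/26 (60 hosts, 62 usable)


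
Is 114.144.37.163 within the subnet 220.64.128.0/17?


Subnet network: 220.64.128.0
Test IP AND mask: 114.144.0.0
No, 114.144.37.163 is not in 220.64.128.0/17


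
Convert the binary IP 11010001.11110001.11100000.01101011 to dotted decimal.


11010001 = 209
11110001 = 241
11100000 = 224
01101011 = 107
IP: 209.241.224.107


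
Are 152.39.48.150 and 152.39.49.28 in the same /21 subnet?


Mask: 255.255.248.0
152.39.48.150 AND mask = 152.39.48.0
152.39.49.28 AND mask = 152.39.48.0
Yes, same subnet (152.39.48.0)


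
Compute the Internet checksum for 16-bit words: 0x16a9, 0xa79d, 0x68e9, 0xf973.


Sum all words (with carry folding):
+ 0x16a9 = 0x16a9
+ 0xa79d = 0xbe46
+ 0x68e9 = 0x2730
+ 0xf973 = 0x20a4
One's complement: ~0x20a4
Checksum = 0xdf5b


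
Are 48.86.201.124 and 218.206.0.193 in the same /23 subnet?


Mask: 255.255.254.0
48.86.201.124 AND mask = 48.86.200.0
218.206.0.193 AND mask = 218.206.0.0
No, different subnets (48.86.200.0 vs 218.206.0.0)


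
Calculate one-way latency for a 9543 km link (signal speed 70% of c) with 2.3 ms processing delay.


Speed = 0.7 * 3e5 km/s = 210000 km/s
Propagation delay = 9543 / 210000 = 0.0454 s = 45.4429 ms
Processing delay = 2.3 ms
Total one-way latency = 47.7429 ms


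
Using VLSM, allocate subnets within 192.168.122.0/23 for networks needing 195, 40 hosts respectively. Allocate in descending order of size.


195 hosts -> /24 (254 usable): 192.168.122.0/24
40 hosts -> /26 (62 usable): 192.168.123.0/26
Allocation: 192.168.122.0/24 (195 hosts, 254 usable); 192.168.123.0/26 (40 hosts, 62 usable)


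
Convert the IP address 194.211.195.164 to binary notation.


194 = 11000010
211 = 11010011
195 = 11000011
164 = 10100100
Binary: 11000010.11010011.11000011.10100100


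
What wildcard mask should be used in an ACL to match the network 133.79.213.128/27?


Subnet mask: 255.255.255.224
Wildcard = 255.255.255.255 - subnet mask
255 - 255 = 0
255 - 255 = 0
255 - 255 = 0
255 - 224 = 31
Wildcard: 0.0.0.31


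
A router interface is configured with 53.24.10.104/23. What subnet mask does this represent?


/23 means 23 network bits, 9 host bits
Binary: 11111111111111111111111000000000
Mask: 255.255.254.0


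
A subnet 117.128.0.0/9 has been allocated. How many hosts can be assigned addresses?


Host bits = 32 - 9 = 23
Total addresses = 2^23 = 8388608
Usable = total - 2 (network and broadcast)
Usable hosts: 8388606


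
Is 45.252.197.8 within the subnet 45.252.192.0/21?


Subnet network: 45.252.192.0
Test IP AND mask: 45.252.192.0
Yes, 45.252.197.8 is in 45.252.192.0/21


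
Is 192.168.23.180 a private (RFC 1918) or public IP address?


RFC 1918 private ranges:
  10.0.0.0/8 (10.0.0.0 - 10.255.255.255)
  172.16.0.0/12 (172.16.0.0 - 172.31.255.255)
  192.168.0.0/16 (192.168.0.0 - 192.168.255.255)
Private (in 192.168.0.0/16)


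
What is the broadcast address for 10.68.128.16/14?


Network: 10.68.0.0/14
Host bits = 18
Set all host bits to 1:
Broadcast: 10.71.255.255


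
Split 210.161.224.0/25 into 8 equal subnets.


New prefix = 25 + 3 = 28
Each subnet has 16 addresses
  210.161.224.0/28
  210.161.224.16/28
  210.161.224.32/28
  210.161.224.48/28
  210.161.224.64/28
  210.161.224.80/28
  210.161.224.96/28
  210.161.224.112/28
Subnets: 210.161.224.0/28, 210.161.224.16/28, 210.161.224.32/28, 210.161.224.48/28, 210.161.224.64/28, 210.161.224.80/28, 210.161.224.96/28, 210.161.224.112/28


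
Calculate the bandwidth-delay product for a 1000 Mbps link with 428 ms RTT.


BDP = bandwidth * RTT
= 1000 Mbps * 428 ms
= 1000 * 1e6 * 428 / 1000 bits
= 428000000 bits
= 53500000 bytes
= 52246.0938 KB
BDP = 428000000 bits (53500000 bytes)


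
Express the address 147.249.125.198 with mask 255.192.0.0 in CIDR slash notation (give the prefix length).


Binary: 11111111.11000000.00000000.00000000
Count leading 1s
Prefix: /10


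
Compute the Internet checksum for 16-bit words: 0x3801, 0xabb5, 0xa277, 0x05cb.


Sum all words (with carry folding):
+ 0x3801 = 0x3801
+ 0xabb5 = 0xe3b6
+ 0xa277 = 0x862e
+ 0x05cb = 0x8bf9
One's complement: ~0x8bf9
Checksum = 0x7406


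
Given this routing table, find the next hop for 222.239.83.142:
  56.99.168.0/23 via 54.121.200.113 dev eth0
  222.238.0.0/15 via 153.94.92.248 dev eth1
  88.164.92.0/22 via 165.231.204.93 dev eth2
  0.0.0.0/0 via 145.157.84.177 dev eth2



Longest prefix match for 222.239.83.142:
  /23 56.99.168.0: no
  /15 222.238.0.0: MATCH
  /22 88.164.92.0: no
  /0 0.0.0.0: MATCH
Selected: next-hop 153.94.92.248 via eth1 (matched /15)


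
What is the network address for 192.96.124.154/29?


IP:   11000000.01100000.01111100.10011010
Mask: 11111111.11111111.11111111.11111000
AND operation:
Net:  11000000.01100000.01111100.10011000
Network: 192.96.124.152/29


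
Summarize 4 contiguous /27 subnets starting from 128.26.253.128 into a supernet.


Original prefix: /27
Number of subnets: 4 = 2^2
New prefix = 27 - 2 = 25
Supernet: 128.26.253.128/25


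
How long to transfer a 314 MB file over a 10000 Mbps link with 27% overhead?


Effective throughput = 10000 * (1 - 27/100) = 7300 Mbps
File size in Mb = 314 * 8 = 2512 Mb
Time = 2512 / 7300
Time = 0.3441 seconds


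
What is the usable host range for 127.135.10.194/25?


Network: 127.135.10.128
Broadcast: 127.135.10.255
First usable = network + 1
Last usable = broadcast - 1
Range: 127.135.10.129 to 127.135.10.254


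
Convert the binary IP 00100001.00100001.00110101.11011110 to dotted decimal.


00100001 = 33
00100001 = 33
00110101 = 53
11011110 = 222
IP: 33.33.53.222


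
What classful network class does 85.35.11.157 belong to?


First octet: 85
Binary: 01010101
0xxxxxxx -> Class A (1-126)
Class A, default mask 255.0.0.0 (/8)


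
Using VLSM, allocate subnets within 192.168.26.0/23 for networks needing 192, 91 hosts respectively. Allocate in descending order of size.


192 hosts -> /24 (254 usable): 192.168.26.0/24
91 hosts -> /25 (126 usable): 192.168.27.0/25
Allocation: 192.168.26.0/24 (192 hosts, 254 usable); 192.168.27.0/25 (91 hosts, 126 usable)


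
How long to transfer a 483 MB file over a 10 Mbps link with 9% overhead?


Effective throughput = 10 * (1 - 9/100) = 9.1 Mbps
File size in Mb = 483 * 8 = 3864 Mb
Time = 3864 / 9.1
Time = 424.6154 seconds


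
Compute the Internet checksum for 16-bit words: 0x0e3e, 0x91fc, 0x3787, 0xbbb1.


Sum all words (with carry folding):
+ 0x0e3e = 0x0e3e
+ 0x91fc = 0xa03a
+ 0x3787 = 0xd7c1
+ 0xbbb1 = 0x9373
One's complement: ~0x9373
Checksum = 0x6c8c


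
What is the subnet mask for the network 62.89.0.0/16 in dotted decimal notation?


/16 means 16 network bits, 16 host bits
Binary: 11111111111111110000000000000000
Mask: 255.255.0.0


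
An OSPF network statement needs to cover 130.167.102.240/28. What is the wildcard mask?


Subnet mask: 255.255.255.240
Wildcard = 255.255.255.255 - subnet mask
255 - 255 = 0
255 - 255 = 0
255 - 255 = 0
255 - 240 = 15
Wildcard: 0.0.0.15


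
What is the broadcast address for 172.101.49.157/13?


Network: 172.96.0.0/13
Host bits = 19
Set all host bits to 1:
Broadcast: 172.103.255.255


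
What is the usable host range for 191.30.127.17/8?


Network: 191.0.0.0
Broadcast: 191.255.255.255
First usable = network + 1
Last usable = broadcast - 1
Range: 191.0.0.1 to 191.255.255.254


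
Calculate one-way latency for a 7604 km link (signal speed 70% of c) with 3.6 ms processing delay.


Speed = 0.7 * 3e5 km/s = 210000 km/s
Propagation delay = 7604 / 210000 = 0.0362 s = 36.2095 ms
Processing delay = 3.6 ms
Total one-way latency = 39.8095 ms


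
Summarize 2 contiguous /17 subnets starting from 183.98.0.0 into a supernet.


Original prefix: /17
Number of subnets: 2 = 2^1
New prefix = 17 - 1 = 16
Supernet: 183.98.0.0/16


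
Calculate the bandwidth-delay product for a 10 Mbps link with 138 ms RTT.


BDP = bandwidth * RTT
= 10 Mbps * 138 ms
= 10 * 1e6 * 138 / 1000 bits
= 1380000 bits
= 172500 bytes
= 168.457 KB
BDP = 1380000 bits (172500 bytes)


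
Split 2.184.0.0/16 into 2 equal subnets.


New prefix = 16 + 1 = 17
Each subnet has 32768 addresses
  2.184.0.0/17
  2.184.128.0/17
Subnets: 2.184.0.0/17, 2.184.128.0/17


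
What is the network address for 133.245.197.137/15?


IP:   10000101.11110101.11000101.10001001
Mask: 11111111.11111110.00000000.00000000
AND operation:
Net:  10000101.11110100.00000000.00000000
Network: 133.244.0.0/15


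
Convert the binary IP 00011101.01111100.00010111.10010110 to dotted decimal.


00011101 = 29
01111100 = 124
00010111 = 23
10010110 = 150
IP: 29.124.23.150


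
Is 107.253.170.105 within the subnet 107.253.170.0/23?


Subnet network: 107.253.170.0
Test IP AND mask: 107.253.170.0
Yes, 107.253.170.105 is in 107.253.170.0/23


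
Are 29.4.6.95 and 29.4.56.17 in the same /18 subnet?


Mask: 255.255.192.0
29.4.6.95 AND mask = 29.4.0.0
29.4.56.17 AND mask = 29.4.0.0
Yes, same subnet (29.4.0.0)


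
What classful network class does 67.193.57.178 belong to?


First octet: 67
Binary: 01000011
0xxxxxxx -> Class A (1-126)
Class A, default mask 255.0.0.0 (/8)


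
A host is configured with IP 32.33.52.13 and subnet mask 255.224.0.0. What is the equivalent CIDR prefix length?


Binary: 11111111.11100000.00000000.00000000
Count leading 1s
Prefix: /11


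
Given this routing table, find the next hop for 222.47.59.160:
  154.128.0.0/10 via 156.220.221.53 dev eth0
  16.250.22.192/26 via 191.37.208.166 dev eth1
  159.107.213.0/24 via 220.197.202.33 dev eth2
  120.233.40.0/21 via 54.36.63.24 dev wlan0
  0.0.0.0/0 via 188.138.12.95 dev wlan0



Longest prefix match for 222.47.59.160:
  /10 154.128.0.0: no
  /26 16.250.22.192: no
  /24 159.107.213.0: no
  /21 120.233.40.0: no
  /0 0.0.0.0: MATCH
Selected: next-hop 188.138.12.95 via wlan0 (matched /0)


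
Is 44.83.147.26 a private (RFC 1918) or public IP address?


RFC 1918 private ranges:
  10.0.0.0/8 (10.0.0.0 - 10.255.255.255)
  172.16.0.0/12 (172.16.0.0 - 172.31.255.255)
  192.168.0.0/16 (192.168.0.0 - 192.168.255.255)
Public (not in any RFC 1918 range)


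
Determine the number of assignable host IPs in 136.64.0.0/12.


Host bits = 32 - 12 = 20
Total addresses = 2^20 = 1048576
Usable = total - 2 (network and broadcast)
Usable hosts: 1048574


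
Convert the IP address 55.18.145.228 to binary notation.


55 = 00110111
18 = 00010010
145 = 10010001
228 = 11100100
Binary: 00110111.00010010.10010001.11100100


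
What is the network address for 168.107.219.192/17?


IP:   10101000.01101011.11011011.11000000
Mask: 11111111.11111111.10000000.00000000
AND operation:
Net:  10101000.01101011.10000000.00000000
Network: 168.107.128.0/17


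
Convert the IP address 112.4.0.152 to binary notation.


112 = 01110000
4 = 00000100
0 = 00000000
152 = 10011000
Binary: 01110000.00000100.00000000.10011000


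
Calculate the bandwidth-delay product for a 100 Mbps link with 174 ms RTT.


BDP = bandwidth * RTT
= 100 Mbps * 174 ms
= 100 * 1e6 * 174 / 1000 bits
= 17400000 bits
= 2175000 bytes
= 2124.0234 KB
BDP = 17400000 bits (2175000 bytes)


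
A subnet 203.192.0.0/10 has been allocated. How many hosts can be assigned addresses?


Host bits = 32 - 10 = 22
Total addresses = 2^22 = 4194304
Usable = total - 2 (network and broadcast)
Usable hosts: 4194302


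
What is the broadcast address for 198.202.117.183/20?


Network: 198.202.112.0/20
Host bits = 12
Set all host bits to 1:
Broadcast: 198.202.127.255


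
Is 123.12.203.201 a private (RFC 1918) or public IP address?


RFC 1918 private ranges:
  10.0.0.0/8 (10.0.0.0 - 10.255.255.255)
  172.16.0.0/12 (172.16.0.0 - 172.31.255.255)
  192.168.0.0/16 (192.168.0.0 - 192.168.255.255)
Public (not in any RFC 1918 range)


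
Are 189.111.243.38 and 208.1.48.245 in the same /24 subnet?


Mask: 255.255.255.0
189.111.243.38 AND mask = 189.111.243.0
208.1.48.245 AND mask = 208.1.48.0
No, different subnets (189.111.243.0 vs 208.1.48.0)


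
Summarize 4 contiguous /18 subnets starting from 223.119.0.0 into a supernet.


Original prefix: /18
Number of subnets: 4 = 2^2
New prefix = 18 - 2 = 16
Supernet: 223.119.0.0/16


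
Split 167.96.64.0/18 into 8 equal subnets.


New prefix = 18 + 3 = 21
Each subnet has 2048 addresses
  167.96.64.0/21
  167.96.72.0/21
  167.96.80.0/21
  167.96.88.0/21
  167.96.96.0/21
  167.96.104.0/21
  167.96.112.0/21
  167.96.120.0/21
Subnets: 167.96.64.0/21, 167.96.72.0/21, 167.96.80.0/21, 167.96.88.0/21, 167.96.96.0/21, 167.96.104.0/21, 167.96.112.0/21, 167.96.120.0/21


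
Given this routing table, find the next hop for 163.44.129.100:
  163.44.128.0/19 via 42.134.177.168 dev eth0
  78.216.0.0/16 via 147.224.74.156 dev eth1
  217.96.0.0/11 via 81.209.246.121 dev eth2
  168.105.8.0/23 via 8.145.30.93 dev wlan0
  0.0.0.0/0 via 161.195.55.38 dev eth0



Longest prefix match for 163.44.129.100:
  /19 163.44.128.0: MATCH
  /16 78.216.0.0: no
  /11 217.96.0.0: no
  /23 168.105.8.0: no
  /0 0.0.0.0: MATCH
Selected: next-hop 42.134.177.168 via eth0 (matched /19)


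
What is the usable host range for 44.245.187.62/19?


Network: 44.245.160.0
Broadcast: 44.245.191.255
First usable = network + 1
Last usable = broadcast - 1
Range: 44.245.160.1 to 44.245.191.254


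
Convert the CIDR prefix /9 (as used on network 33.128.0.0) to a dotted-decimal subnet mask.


/9 means 9 network bits, 23 host bits
Binary: 11111111100000000000000000000000
Mask: 255.128.0.0


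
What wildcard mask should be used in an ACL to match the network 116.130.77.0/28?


Subnet mask: 255.255.255.240
Wildcard = 255.255.255.255 - subnet mask
255 - 255 = 0
255 - 255 = 0
255 - 255 = 0
255 - 240 = 15
Wildcard: 0.0.0.15


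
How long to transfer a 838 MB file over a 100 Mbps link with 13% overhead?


Effective throughput = 100 * (1 - 13/100) = 87 Mbps
File size in Mb = 838 * 8 = 6704 Mb
Time = 6704 / 87
Time = 77.0575 seconds


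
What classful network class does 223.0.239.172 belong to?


First octet: 223
Binary: 11011111
110xxxxx -> Class C (192-223)
Class C, default mask 255.255.255.0 (/24)


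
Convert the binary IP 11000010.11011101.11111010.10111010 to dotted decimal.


11000010 = 194
11011101 = 221
11111010 = 250
10111010 = 186
IP: 194.221.250.186


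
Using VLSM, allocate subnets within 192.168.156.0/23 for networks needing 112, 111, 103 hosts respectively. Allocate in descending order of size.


112 hosts -> /25 (126 usable): 192.168.156.0/25
111 hosts -> /25 (126 usable): 192.168.156.128/25
103 hosts -> /25 (126 usable): 192.168.157.0/25
Allocation: 192.168.156.0/25 (112 hosts, 126 usable); 192.168.156.128/25 (111 hosts, 126 usable); 192.168.157.0/25 (103 hosts, 126 usable)


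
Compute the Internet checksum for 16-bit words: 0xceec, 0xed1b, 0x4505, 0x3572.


Sum all words (with carry folding):
+ 0xceec = 0xceec
+ 0xed1b = 0xbc08
+ 0x4505 = 0x010e
+ 0x3572 = 0x3680
One's complement: ~0x3680
Checksum = 0xc97f


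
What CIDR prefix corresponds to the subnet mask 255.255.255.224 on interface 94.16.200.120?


Binary: 11111111.11111111.11111111.11100000
Count leading 1s
Prefix: /27


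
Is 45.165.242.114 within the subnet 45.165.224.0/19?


Subnet network: 45.165.224.0
Test IP AND mask: 45.165.224.0
Yes, 45.165.242.114 is in 45.165.224.0/19


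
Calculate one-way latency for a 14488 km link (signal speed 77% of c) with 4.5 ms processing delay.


Speed = 0.77 * 3e5 km/s = 231000 km/s
Propagation delay = 14488 / 231000 = 0.0627 s = 62.7186 ms
Processing delay = 4.5 ms
Total one-way latency = 67.2186 ms


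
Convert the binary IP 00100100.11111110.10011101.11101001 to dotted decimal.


00100100 = 36
11111110 = 254
10011101 = 157
11101001 = 233
IP: 36.254.157.233


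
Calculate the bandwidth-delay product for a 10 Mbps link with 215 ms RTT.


BDP = bandwidth * RTT
= 10 Mbps * 215 ms
= 10 * 1e6 * 215 / 1000 bits
= 2150000 bits
= 268750 bytes
= 262.4512 KB
BDP = 2150000 bits (268750 bytes)


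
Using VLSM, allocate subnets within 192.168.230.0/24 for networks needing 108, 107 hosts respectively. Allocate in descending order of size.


108 hosts -> /25 (126 usable): 192.168.230.0/25
107 hosts -> /25 (126 usable): 192.168.230.128/25
Allocation: 192.168.230.0/25 (108 hosts, 126 usable); 192.168.230.128/25 (107 hosts, 126 usable)


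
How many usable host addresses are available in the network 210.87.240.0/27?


Host bits = 32 - 27 = 5
Total addresses = 2^5 = 32
Usable = total - 2 (network and broadcast)
Usable hosts: 30


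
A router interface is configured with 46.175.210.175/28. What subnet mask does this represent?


/28 means 28 network bits, 4 host bits
Binary: 11111111111111111111111111110000
Mask: 255.255.255.240
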